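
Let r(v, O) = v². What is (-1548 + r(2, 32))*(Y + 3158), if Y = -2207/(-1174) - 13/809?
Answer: -2316873308788/474883 ≈ -4.8788e+6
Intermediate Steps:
Y = 1770201/949766 (Y = -2207*(-1/1174) - 13*1/809 = 2207/1174 - 13/809 = 1770201/949766 ≈ 1.8638)
(-1548 + r(2, 32))*(Y + 3158) = (-1548 + 2²)*(1770201/949766 + 3158) = (-1548 + 4)*(3001131229/949766) = -1544*3001131229/949766 = -2316873308788/474883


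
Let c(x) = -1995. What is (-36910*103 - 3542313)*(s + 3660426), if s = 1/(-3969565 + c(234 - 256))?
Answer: -106764770419465132037/3971560 ≈ -2.6882e+13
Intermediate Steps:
s = -1/3971560 (s = 1/(-3969565 - 1995) = 1/(-3971560) = -1/3971560 ≈ -2.5179e-7)
(-36910*103 - 3542313)*(s + 3660426) = (-36910*103 - 3542313)*(-1/3971560 + 3660426) = (-3801730 - 3542313)*(14537601484559/3971560) = -7344043*14537601484559/3971560 = -106764770419465132037/3971560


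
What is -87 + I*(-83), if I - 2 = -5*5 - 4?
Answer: 2154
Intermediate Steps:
I = -27 (I = 2 + (-5*5 - 4) = 2 + (-25 - 4) = 2 - 29 = -27)
-87 + I*(-83) = -87 - 27*(-83) = -87 + 2241 = 2154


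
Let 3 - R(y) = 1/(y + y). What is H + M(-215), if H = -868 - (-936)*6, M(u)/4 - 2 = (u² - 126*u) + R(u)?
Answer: 64076022/215 ≈ 2.9803e+5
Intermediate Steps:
R(y) = 3 - 1/(2*y) (R(y) = 3 - 1/(y + y) = 3 - 1/(2*y))
M(u) = 20 - 504*u - 2/u + 4*u² (M(u) = 8 + 4*((u² - 126*u) + (3 - 1/(2*u))) = 8 + 4*(3 + u² - 126*u - 1/(2*u)) = 8 + (12 - 504*u - 2/u + 4*u²) = 20 - 504*u - 2/u + 4*u²)
H = 4748 (H = -868 - 156*(-36) = -868 + 5616 = 4748)
H + M(-215) = 4748 + (20 - 504*(-215) - 2/(-215) + 4*(-215)²) = 4748 + (20 + 108360 - 2*(-1/215) + 4*46225) = 4748 + (20 + 108360 + 2/215 + 184900) = 4748 + 63055202/215 = 64076022/215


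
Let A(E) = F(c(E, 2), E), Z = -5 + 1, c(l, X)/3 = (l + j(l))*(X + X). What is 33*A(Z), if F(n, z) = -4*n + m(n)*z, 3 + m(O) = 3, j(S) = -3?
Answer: 11088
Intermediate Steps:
m(O) = 0 (m(O) = -3 + 3 = 0)
c(l, X) = 6*X*(-3 + l) (c(l, X) = 3*((l - 3)*(X + X)) = 3*((-3 + l)*(2*X)) = 3*(2*X*(-3 + l)) = 6*X*(-3 + l))
Z = -4
F(n, z) = -4*n (F(n, z) = -4*n + 0*z = -4*n + 0 = -4*n)
A(E) = 144 - 48*E (A(E) = -24*2*(-3 + E) = -4*(-36 + 12*E) = 144 - 48*E)
33*A(Z) = 33*(144 - 48*(-4)) = 33*(144 + 192) = 33*336 = 11088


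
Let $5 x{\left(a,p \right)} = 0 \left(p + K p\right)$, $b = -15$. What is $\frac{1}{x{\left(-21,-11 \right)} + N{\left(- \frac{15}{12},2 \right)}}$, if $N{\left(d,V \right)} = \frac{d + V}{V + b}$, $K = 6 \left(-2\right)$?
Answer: $- \frac{52}{3} \approx -17.333$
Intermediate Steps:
$K = -12$
$N{\left(d,V \right)} = \frac{V + d}{-15 + V}$ ($N{\left(d,V \right)} = \frac{d + V}{V - 15} = \frac{V + d}{-15 + V}$)
$x{\left(a,p \right)} = 0$ ($x{\left(a,p \right)} = \frac{0 \left(p - 12 p\right)}{5} = \frac{0 \left(- 11 p\right)}{5} = \frac{1}{5} \cdot 0 = 0$)
$\frac{1}{x{\left(-21,-11 \right)} + N{\left(- \frac{15}{12},2 \right)}} = \frac{1}{0 + \frac{2 - \frac{15}{12}}{-15 + 2}} = \frac{1}{0 + \frac{2 - \frac{5}{4}}{-13}} = \frac{1}{0 - \frac{2 - \frac{5}{4}}{13}} = \frac{1}{0 - \frac{3}{52}} = \frac{1}{- \frac{3}{52}} = - \frac{52}{3}$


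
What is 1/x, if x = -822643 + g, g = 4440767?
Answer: 1/3618124 ≈ 2.7639e-7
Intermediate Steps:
x = 3618124 (x = -822643 + 4440767 = 3618124)
1/x = 1/3618124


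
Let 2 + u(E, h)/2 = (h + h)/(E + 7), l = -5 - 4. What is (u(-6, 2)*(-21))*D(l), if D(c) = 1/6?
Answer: -14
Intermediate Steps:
l = -9
u(E, h) = -4 + 4*h/(7 + E) (u(E, h) = -4 + 2*((h + h)/(E + 7)) = -4 + 2*((2*h)/(7 + E)) = -4 + 2*(2*h/(7 + E)) = -4 + 4*h/(7 + E))
D(c) = ⅙
(u(-6, 2)*(-21))*D(l) = ((4*(-7 + 2 - 1*(-6))/(7 - 6))*(-21))*(⅙) = ((4*(-7 + 2 + 6)/1)*(-21))*(⅙) = ((4*1*1)*(-21))*(⅙) = (4*(-21))*(⅙) = -84*⅙ = -14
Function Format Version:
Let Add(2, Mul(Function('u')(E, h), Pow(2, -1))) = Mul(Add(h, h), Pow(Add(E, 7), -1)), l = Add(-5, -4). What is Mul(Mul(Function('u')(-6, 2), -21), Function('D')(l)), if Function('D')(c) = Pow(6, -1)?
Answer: -14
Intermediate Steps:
l = -9
Function('u')(E, h) = Add(-4, Mul(4, h, Pow(Add(7, E), -1))) (Function('u')(E, h) = Add(-4, Mul(2, Mul(Add(h, h), Pow(Add(E, 7), -1)))) = Add(-4, Mul(2, Mul(Mul(2, h), Pow(Add(7, E), -1)))) = Add(-4, Mul(2, Mul(2, h, Pow(Add(7, E), -1)))) = Add(-4, Mul(4, h, Pow(Add(7, E), -1))))
Function('D')(c) = Rational(1, 6)
Mul(Mul(Function('u')(-6, 2), -21), Function('D')(l)) = Mul(Mul(Mul(4, Pow(Add(7, -6), -1), Add(-7, 2, Mul(-1, -6))), -21), Rational(1, 6)) = Mul(Mul(Mul(4, Pow(1, -1), Add(-7, 2, 6)), -21), Rational(1, 6)) = Mul(Mul(Mul(4, 1, 1), -21), Rational(1, 6)) = Mul(Mul(4, -21), Rational(1, 6)) = Mul(-84, Rational(1, 6)) = -14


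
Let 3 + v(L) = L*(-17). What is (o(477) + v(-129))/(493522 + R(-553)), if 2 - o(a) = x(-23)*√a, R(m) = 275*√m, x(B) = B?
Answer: 1081800224/243605785109 + 34053018*√53/243605785109 - 602800*I*√553/243605785109 - 18975*I*√29309/243605785109 ≈ 0.0054585 - 7.1525e-5*I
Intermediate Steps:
v(L) = -3 - 17*L (v(L) = -3 + L*(-17) = -3 - 17*L)
o(a) = 2 + 23*√a (o(a) = 2 - (-23)*√a = 2 + 23*√a)
(o(477) + v(-129))/(493522 + R(-553)) = ((2 + 23*√477) + (-3 - 17*(-129)))/(493522 + 275*√(-553)) = ((2 + 23*(3*√53)) + (-3 + 2193))/(493522 + 275*(I*√553)) = ((2 + 69*√53) + 2190)/(493522 + 275*I*√553) = (2192 + 69*√53)/(493522 + 275*I*√553)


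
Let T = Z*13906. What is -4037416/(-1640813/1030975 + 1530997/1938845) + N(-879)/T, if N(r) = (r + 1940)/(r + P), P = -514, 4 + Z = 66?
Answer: 969258807366820112324287849/192504677075917410036 ≈ 5.0350e+6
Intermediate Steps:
Z = 62 (Z = -4 + 66 = 62)
T = 862172 (T = 62*13906 = 862172)
N(r) = (1940 + r)/(-514 + r) (N(r) = (r + 1940)/(r - 514) = (1940 + r)/(-514 + r))
-4037416/(-1640813/1030975 + 1530997/1938845) + N(-879)/T = -4037416/(-1640813/1030975 + 1530997/1938845) + ((1940 - 879)/(-514 - 879))/862172 = -4037416/(-1640813*1/1030975 + 1530997*(1/1938845)) + (1061/(-1393))*(1/862172) = -4037416/(-1640813/1030975 + 1530997/1938845) - 1/1393*1061*(1/862172) = -4037416/(-320572489782/399780144775) - 1061/1393*1/862172 = -4037416*(-399780144775/320572489782) - 1061/1201005596 = 807039376498450700/160286244891 - 1061/1201005596 = 969258807366820112324287849/192504677075917410036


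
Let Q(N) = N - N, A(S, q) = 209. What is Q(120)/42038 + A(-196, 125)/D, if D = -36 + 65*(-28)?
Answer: -209/1856 ≈ -0.11261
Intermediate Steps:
Q(N) = 0
D = -1856 (D = -36 - 1820 = -1856)
Q(120)/42038 + A(-196, 125)/D = 0/42038 + 209/(-1856) = 0*(1/42038) + 209*(-1/1856) = 0 - 209/1856 = -209/1856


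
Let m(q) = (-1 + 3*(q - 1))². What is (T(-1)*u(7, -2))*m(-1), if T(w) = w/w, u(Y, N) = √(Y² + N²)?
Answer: 49*√53 ≈ 356.73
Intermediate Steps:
u(Y, N) = √(N² + Y²)
T(w) = 1
m(q) = (-4 + 3*q)² (m(q) = (-1 + 3*(-1 + q))² = (-1 + (-3 + 3*q))² = (-4 + 3*q)²)
(T(-1)*u(7, -2))*m(-1) = (1*√((-2)² + 7²))*(-4 + 3*(-1))² = (1*√(4 + 49))*(-4 - 3)² = (1*√53)*(-7)² = √53*49 = 49*√53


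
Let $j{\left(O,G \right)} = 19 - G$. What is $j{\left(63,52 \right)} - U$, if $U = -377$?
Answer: $344$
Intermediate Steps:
$j{\left(63,52 \right)} - U = \left(19 - 52\right) - -377 = \left(19 - 52\right) + 377 = -33 + 377 = 344$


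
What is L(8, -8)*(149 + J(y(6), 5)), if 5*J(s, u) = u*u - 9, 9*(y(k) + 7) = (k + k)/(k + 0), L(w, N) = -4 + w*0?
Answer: -3044/5 ≈ -608.80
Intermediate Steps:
L(w, N) = -4 (L(w, N) = -4 + 0 = -4)
y(k) = -61/9 (y(k) = -7 + ((k + k)/(k + 0))/9 = -7 + ((2*k)/k)/9 = -7 + (⅑)*2 = -7 + 2/9 = -61/9)
J(s, u) = -9/5 + u²/5 (J(s, u) = (u*u - 9)/5 = (u² - 9)/5 = (-9 + u²)/5 = -9/5 + u²/5)
L(8, -8)*(149 + J(y(6), 5)) = -4*(149 + (-9/5 + (⅕)*5²)) = -4*(149 + (-9/5 + (⅕)*25)) = -4*(149 + (-9/5 + 5)) = -4*(149 + 16/5) = -4*761/5 = -3044/5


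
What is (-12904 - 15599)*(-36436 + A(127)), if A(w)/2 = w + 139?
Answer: 1023371712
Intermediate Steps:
A(w) = 278 + 2*w (A(w) = 2*(w + 139) = 2*(139 + w) = 278 + 2*w)
(-12904 - 15599)*(-36436 + A(127)) = (-12904 - 15599)*(-36436 + (278 + 2*127)) = -28503*(-36436 + (278 + 254)) = -28503*(-36436 + 532) = -28503*(-35904) = 1023371712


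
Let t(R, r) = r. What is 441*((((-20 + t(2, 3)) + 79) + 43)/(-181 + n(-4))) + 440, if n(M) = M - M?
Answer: 33335/181 ≈ 184.17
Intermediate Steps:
n(M) = 0
441*((((-20 + t(2, 3)) + 79) + 43)/(-181 + n(-4))) + 440 = 441*((((-20 + 3) + 79) + 43)/(-181 + 0)) + 440 = 441*(((-17 + 79) + 43)/(-181)) + 440 = 441*((62 + 43)*(-1/181)) + 440 = 441*(105*(-1/181)) + 440 = 441*(-105/181) + 440 = -46305/181 + 440 = 33335/181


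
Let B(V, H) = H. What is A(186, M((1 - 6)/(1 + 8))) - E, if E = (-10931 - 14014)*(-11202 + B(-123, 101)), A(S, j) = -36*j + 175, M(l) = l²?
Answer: -2492228530/9 ≈ -2.7691e+8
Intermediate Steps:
A(S, j) = 175 - 36*j
E = 276914445 (E = (-10931 - 14014)*(-11202 + 101) = -24945*(-11101) = 276914445)
A(186, M((1 - 6)/(1 + 8))) - E = (175 - 36*(1 - 6)²/(1 + 8)²) - 1*276914445 = (175 - 36*(-5/9)²) - 276914445 = (175 - 36*25/81) - 276914445 = (175 - 100/9) - 276914445 = 1475/9 - 276914445 = -2492228530/9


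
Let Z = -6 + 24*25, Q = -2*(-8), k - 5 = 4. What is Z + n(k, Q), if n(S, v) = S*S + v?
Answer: 691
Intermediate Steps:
k = 9 (k = 5 + 4 = 9)
Q = 16
Z = 594 (Z = -6 + 600 = 594)
n(S, v) = v + S² (n(S, v) = S² + v = v + S²)
Z + n(k, Q) = 594 + (16 + 9²) = 594 + (16 + 81) = 594 + 97 = 691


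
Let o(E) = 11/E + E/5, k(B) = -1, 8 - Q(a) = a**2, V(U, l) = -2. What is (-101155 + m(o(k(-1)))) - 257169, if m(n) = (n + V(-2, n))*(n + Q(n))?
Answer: -44578244/125 ≈ -3.5663e+5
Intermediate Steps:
Q(a) = 8 - a**2
o(E) = 11/E + E/5 (o(E) = 11/E + E*(1/5) = 11/E + E/5)
m(n) = (-2 + n)*(8 + n - n**2) (m(n) = (n - 2)*(n + (8 - n**2)) = (-2 + n)*(8 + n - n**2))
(-101155 + m(o(k(-1)))) - 257169 = (-101155 + (-16 - (11/(-1) + (1/5)*(-1))**3 + 3*(11/(-1) + (1/5)*(-1))**2 + 6*(11/(-1) + (1/5)*(-1)))) - 257169 = (-101155 + (-16 - (11*(-1) - 1/5)**3 + 3*(11*(-1) - 1/5)**2 + 6*(11*(-1) - 1/5))) - 257169 = (-101155 + (-16 - (-11 - 1/5)**3 + 3*(-11 - 1/5)**2 + 6*(-11 - 1/5))) - 257169 = (-101155 + (-16 - (-56/5)**3 + 3*(-56/5)**2 + 6*(-56/5))) - 257169 = (-101155 + (-16 - 1*(-175616/125) + 3*(3136/25) - 336/5)) - 257169 = (-101155 + (-16 + 175616/125 + 9408/25 - 336/5)) - 257169 = (-101155 + 212256/125) - 257169 = -12432119/125 - 257169 = -44578244/125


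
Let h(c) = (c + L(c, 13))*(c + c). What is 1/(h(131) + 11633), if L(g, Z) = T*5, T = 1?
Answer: 1/47265 ≈ 2.1157e-5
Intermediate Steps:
L(g, Z) = 5 (L(g, Z) = 1*5 = 5)
h(c) = 2*c*(5 + c) (h(c) = (c + 5)*(c + c) = (5 + c)*(2*c) = 2*c*(5 + c))
1/(h(131) + 11633) = 1/(2*131*(5 + 131) + 11633) = 1/(2*131*136 + 11633) = 1/(35632 + 11633) = 1/47265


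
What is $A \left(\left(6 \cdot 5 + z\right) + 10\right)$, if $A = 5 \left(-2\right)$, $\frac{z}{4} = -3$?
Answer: $-280$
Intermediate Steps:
$z = -12$ ($z = 4 \left(-3\right) = -12$)
$A = -10$
$A \left(\left(6 \cdot 5 + z\right) + 10\right) = - 10 \left(\left(6 \cdot 5 - 12\right) + 10\right) = - 10 \left(\left(30 - 12\right) + 10\right) = - 10 \left(18 + 10\right) = \left(-10\right) 28 = -280$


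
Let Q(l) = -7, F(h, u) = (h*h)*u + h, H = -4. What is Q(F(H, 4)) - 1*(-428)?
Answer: 421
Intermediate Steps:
F(h, u) = h + u*h² (F(h, u) = h²*u + h = u*h² + h = h + u*h²)
Q(F(H, 4)) - 1*(-428) = -7 - 1*(-428) = -7 + 428 = 421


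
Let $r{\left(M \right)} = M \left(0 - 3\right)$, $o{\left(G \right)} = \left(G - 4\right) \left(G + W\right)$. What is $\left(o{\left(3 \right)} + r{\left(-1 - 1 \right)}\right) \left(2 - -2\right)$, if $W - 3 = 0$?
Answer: $0$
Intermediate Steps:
$W = 3$ ($W = 3 + 0 = 3$)
$o{\left(G \right)} = \left(-4 + G\right) \left(3 + G\right)$ ($o{\left(G \right)} = \left(G - 4\right) \left(G + 3\right) = \left(-4 + G\right) \left(3 + G\right)$)
$r{\left(M \right)} = - 3 M$ ($r{\left(M \right)} = M \left(-3\right) = - 3 M$)
$\left(o{\left(3 \right)} + r{\left(-1 - 1 \right)}\right) \left(2 - -2\right) = \left(\left(-12 + 3^{2} - 3\right) - 3 \left(-1 - 1\right)\right) \left(2 - -2\right) = \left(\left(-12 + 9 - 3\right) - -6\right) \left(2 + 2\right) = \left(-6 + 6\right) 4 = 0 \cdot 4 = 0$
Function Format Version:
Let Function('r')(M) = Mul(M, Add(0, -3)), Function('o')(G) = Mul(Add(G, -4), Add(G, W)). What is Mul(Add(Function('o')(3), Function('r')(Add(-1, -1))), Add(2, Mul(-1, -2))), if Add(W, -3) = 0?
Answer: 0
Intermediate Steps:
W = 3 (W = Add(3, 0) = 3)
Function('o')(G) = Mul(Add(-4, G), Add(3, G)) (Function('o')(G) = Mul(Add(G, -4), Add(G, 3)) = Mul(Add(-4, G), Add(3, G)))
Function('r')(M) = Mul(-3, M) (Function('r')(M) = Mul(M, -3) = Mul(-3, M))
Mul(Add(Function('o')(3), Function('r')(Add(-1, -1))), Add(2, Mul(-1, -2))) = Mul(Add(Add(-12, Pow(3, 2), Mul(-1, 3)), Mul(-3, Add(-1, -1))), Add(2, Mul(-1, -2))) = Mul(Add(Add(-12, 9, -3), Mul(-3, -2)), Add(2, 2)) = Mul(Add(-6, 6), 4) = Mul(0, 4) = 0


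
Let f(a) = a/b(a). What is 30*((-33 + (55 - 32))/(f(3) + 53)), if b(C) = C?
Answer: -50/9 ≈ -5.5556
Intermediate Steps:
f(a) = 1 (f(a) = a/a = 1)
30*((-33 + (55 - 32))/(f(3) + 53)) = 30*((-33 + (55 - 32))/(1 + 53)) = 30*((-33 + 23)/54) = 30*(-10*1/54) = 30*(-5/27) = -50/9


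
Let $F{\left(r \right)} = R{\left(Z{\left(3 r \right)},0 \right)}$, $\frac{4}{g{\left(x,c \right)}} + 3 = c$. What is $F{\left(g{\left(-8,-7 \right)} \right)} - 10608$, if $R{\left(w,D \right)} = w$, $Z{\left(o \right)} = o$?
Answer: $- \frac{53046}{5} \approx -10609.0$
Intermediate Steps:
$g{\left(x,c \right)} = \frac{4}{-3 + c}$
$F{\left(r \right)} = 3 r$
$F{\left(g{\left(-8,-7 \right)} \right)} - 10608 = 3 \frac{4}{-3 - 7} - 10608 = 3 \frac{4}{-10} - 10608 = 3 \cdot 4 \left(- \frac{1}{10}\right) - 10608 = 3 \left(- \frac{2}{5}\right) - 10608 = - \frac{6}{5} - 10608 = - \frac{53046}{5}$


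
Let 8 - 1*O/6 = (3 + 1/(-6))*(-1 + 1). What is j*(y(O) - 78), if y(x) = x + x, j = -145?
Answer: -2610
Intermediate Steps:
O = 48 (O = 48 - 6*(3 + 1/(-6))*(-1 + 1) = 48 - 6*(3 - ⅙)*0 = 48 - 17*0 = 48 - 6*0 = 48 + 0 = 48)
y(x) = 2*x
j*(y(O) - 78) = -145*(2*48 - 78) = -145*(96 - 78) = -145*18 = -2610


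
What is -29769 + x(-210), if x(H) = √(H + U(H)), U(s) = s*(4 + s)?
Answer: -29769 + 5*√1722 ≈ -29562.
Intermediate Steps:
x(H) = √(H + H*(4 + H))
-29769 + x(-210) = -29769 + √(-210*(5 - 210)) = -29769 + √(-210*(-205)) = -29769 + √43050 = -29769 + 5*√1722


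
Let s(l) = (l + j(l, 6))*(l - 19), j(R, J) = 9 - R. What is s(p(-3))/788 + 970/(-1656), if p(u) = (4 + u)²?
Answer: -129079/163116 ≈ -0.79133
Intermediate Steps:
s(l) = -171 + 9*l (s(l) = (l + (9 - l))*(l - 19) = 9*(-19 + l) = -171 + 9*l)
s(p(-3))/788 + 970/(-1656) = (-171 + 9*(4 - 3)²)/788 + 970/(-1656) = (-171 + 9*1²)*(1/788) + 970*(-1/1656) = (-171 + 9*1)*(1/788) - 485/828 = (-171 + 9)*(1/788) - 485/828 = -162*1/788 - 485/828 = -81/394 - 485/828 = -129079/163116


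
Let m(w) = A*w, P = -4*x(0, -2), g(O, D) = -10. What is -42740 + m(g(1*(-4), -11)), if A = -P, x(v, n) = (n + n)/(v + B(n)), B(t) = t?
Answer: -42820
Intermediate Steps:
x(v, n) = 2*n/(n + v) (x(v, n) = (n + n)/(v + n) = (2*n)/(n + v) = 2*n/(n + v))
P = -8 (P = -8*(-2)/(-2 + 0) = -8*(-2)/(-2) = -8*(-2)*(-1)/2 = -4*2 = -8)
A = 8 (A = -1*(-8) = 8)
m(w) = 8*w
-42740 + m(g(1*(-4), -11)) = -42740 + 8*(-10) = -42740 - 80 = -42820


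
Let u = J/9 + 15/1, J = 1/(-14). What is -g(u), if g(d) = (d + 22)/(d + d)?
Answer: -4661/3778 ≈ -1.2337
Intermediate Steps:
J = -1/14 ≈ -0.071429
u = 1889/126 (u = -1/14/9 + 15/1 = -1/14*⅑ + 15*1 = -1/126 + 15 = 1889/126 ≈ 14.992)
g(d) = (22 + d)/(2*d) (g(d) = (22 + d)/((2*d)) = (22 + d)*(1/(2*d)) = (22 + d)/(2*d))
-g(u) = -(22 + 1889/126)/(2*1889/126) = -126*4661/(2*1889*126) = -1*4661/3778 = -4661/3778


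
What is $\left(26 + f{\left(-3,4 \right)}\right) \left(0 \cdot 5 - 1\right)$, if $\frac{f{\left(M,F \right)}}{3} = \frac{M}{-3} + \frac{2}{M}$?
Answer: $-27$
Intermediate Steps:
$f{\left(M,F \right)} = - M + \frac{6}{M}$ ($f{\left(M,F \right)} = 3 \left(\frac{M}{-3} + \frac{2}{M}\right) = 3 \left(M \left(- \frac{1}{3}\right) + \frac{2}{M}\right) = 3 \left(- \frac{M}{3} + \frac{2}{M}\right) = 3 \left(\frac{2}{M} - \frac{M}{3}\right) = - M + \frac{6}{M}$)
$\left(26 + f{\left(-3,4 \right)}\right) \left(0 \cdot 5 - 1\right) = \left(26 + \left(\left(-1\right) \left(-3\right) + \frac{6}{-3}\right)\right) \left(0 \cdot 5 - 1\right) = \left(26 + \left(3 + 6 \left(- \frac{1}{3}\right)\right)\right) \left(0 - 1\right) = \left(26 + \left(3 - 2\right)\right) \left(-1\right) = \left(26 + 1\right) \left(-1\right) = 27 \left(-1\right) = -27$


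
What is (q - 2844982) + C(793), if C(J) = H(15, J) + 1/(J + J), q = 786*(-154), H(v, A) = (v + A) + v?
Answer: -4702811957/1586 ≈ -2.9652e+6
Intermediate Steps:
H(v, A) = A + 2*v (H(v, A) = (A + v) + v = A + 2*v)
q = -121044
C(J) = 30 + J + 1/(2*J) (C(J) = (J + 2*15) + 1/(J + J) = (J + 30) + 1/(2*J) = (30 + J) + 1/(2*J) = 30 + J + 1/(2*J))
(q - 2844982) + C(793) = (-121044 - 2844982) + (30 + 793 + (½)/793) = -2966026 + (30 + 793 + (½)*(1/793)) = -2966026 + (30 + 793 + 1/1586) = -2966026 + 1305279/1586 = -4702811957/1586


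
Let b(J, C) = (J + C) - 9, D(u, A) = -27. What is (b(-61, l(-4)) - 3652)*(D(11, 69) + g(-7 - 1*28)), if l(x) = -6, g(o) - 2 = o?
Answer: 223680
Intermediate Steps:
g(o) = 2 + o
b(J, C) = -9 + C + J (b(J, C) = (C + J) - 9 = -9 + C + J)
(b(-61, l(-4)) - 3652)*(D(11, 69) + g(-7 - 1*28)) = ((-9 - 6 - 61) - 3652)*(-27 + (2 + (-7 - 1*28))) = (-76 - 3652)*(-27 + (2 + (-7 - 28))) = -3728*(-27 + (2 - 35)) = -3728*(-27 - 33) = -3728*(-60) = 223680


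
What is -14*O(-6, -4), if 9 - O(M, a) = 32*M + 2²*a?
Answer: -3038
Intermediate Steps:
O(M, a) = 9 - 32*M - 4*a (O(M, a) = 9 - (32*M + 2²*a) = 9 - (32*M + 4*a) = 9 - (4*a + 32*M) = 9 + (-32*M - 4*a) = 9 - 32*M - 4*a)
-14*O(-6, -4) = -14*(9 - 32*(-6) - 4*(-4)) = -14*(9 + 192 + 16) = -14*217 = -3038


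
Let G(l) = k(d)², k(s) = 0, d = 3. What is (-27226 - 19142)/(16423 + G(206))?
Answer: -46368/16423 ≈ -2.8234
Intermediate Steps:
G(l) = 0 (G(l) = 0² = 0)
(-27226 - 19142)/(16423 + G(206)) = (-27226 - 19142)/(16423 + 0) = -46368/16423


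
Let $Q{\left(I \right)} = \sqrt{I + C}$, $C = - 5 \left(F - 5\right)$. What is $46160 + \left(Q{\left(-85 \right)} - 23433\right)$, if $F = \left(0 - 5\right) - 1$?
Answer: $22727 + i \sqrt{30} \approx 22727.0 + 5.4772 i$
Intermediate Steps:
$F = -6$ ($F = -5 - 1 = -6$)
$C = 55$ ($C = - 5 \left(-6 - 5\right) = \left(-5\right) \left(-11\right) = 55$)
$Q{\left(I \right)} = \sqrt{55 + I}$ ($Q{\left(I \right)} = \sqrt{I + 55} = \sqrt{55 + I}$)
$46160 + \left(Q{\left(-85 \right)} - 23433\right) = 46160 - \left(23433 - \sqrt{55 - 85}\right) = 46160 - \left(23433 - \sqrt{-30}\right) = 46160 - \left(23433 - i \sqrt{30}\right) = 22727 + i \sqrt{30}$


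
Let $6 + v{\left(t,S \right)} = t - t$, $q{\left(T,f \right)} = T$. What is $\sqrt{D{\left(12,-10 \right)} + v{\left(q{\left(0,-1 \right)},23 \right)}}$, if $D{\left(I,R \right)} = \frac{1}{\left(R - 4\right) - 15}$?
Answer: $\frac{5 i \sqrt{203}}{29} \approx 2.4565 i$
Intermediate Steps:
$D{\left(I,R \right)} = \frac{1}{-19 + R}$ ($D{\left(I,R \right)} = \frac{1}{\left(-4 + R\right) - 15} = \frac{1}{-19 + R}$)
$v{\left(t,S \right)} = -6$ ($v{\left(t,S \right)} = -6 + \left(t - t\right) = -6 + 0 = -6$)
$\sqrt{D{\left(12,-10 \right)} + v{\left(q{\left(0,-1 \right)},23 \right)}} = \sqrt{\frac{1}{-19 - 10} - 6} = \sqrt{\frac{1}{-29} - 6} = \sqrt{- \frac{1}{29} - 6} = \sqrt{- \frac{175}{29}} = \frac{5 i \sqrt{203}}{29}$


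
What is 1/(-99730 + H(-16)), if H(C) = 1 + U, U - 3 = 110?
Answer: -1/99616 ≈ -1.0039e-5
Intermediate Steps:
U = 113 (U = 3 + 110 = 113)
H(C) = 114 (H(C) = 1 + 113 = 114)
1/(-99730 + H(-16)) = 1/(-99730 + 114) = 1/(-99616) = -1/99616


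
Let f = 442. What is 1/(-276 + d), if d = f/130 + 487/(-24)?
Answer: -120/35147 ≈ -0.0034142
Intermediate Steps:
d = -2027/120 (d = 442/130 + 487/(-24) = 442*(1/130) + 487*(-1/24) = 17/5 - 487/24 = -2027/120 ≈ -16.892)
1/(-276 + d) = 1/(-276 - 2027/120) = 1/(-35147/120) = -120/35147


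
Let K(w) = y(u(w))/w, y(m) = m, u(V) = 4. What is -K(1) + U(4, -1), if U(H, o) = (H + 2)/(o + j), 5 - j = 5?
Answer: -10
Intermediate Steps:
j = 0 (j = 5 - 1*5 = 5 - 5 = 0)
K(w) = 4/w
U(H, o) = (2 + H)/o (U(H, o) = (H + 2)/(o + 0) = (2 + H)/o)
-K(1) + U(4, -1) = -4/1 + (2 + 4)/(-1) = -4 - 1*6 = -1*4 - 6 = -4 - 6 = -10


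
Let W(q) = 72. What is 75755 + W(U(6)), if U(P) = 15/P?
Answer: 75827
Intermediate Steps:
75755 + W(U(6)) = 75755 + 72 = 75827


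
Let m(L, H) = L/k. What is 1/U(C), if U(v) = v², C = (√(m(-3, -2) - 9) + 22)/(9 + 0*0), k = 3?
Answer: 81/(22 + I*√10)² ≈ 0.15733 - 0.046183*I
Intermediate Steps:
m(L, H) = L/3
C = 22/9 + I*√10/9 (C = (√((⅓)*(-3) - 9) + 22)/(9 + 0*0) = (√(-1 - 9) + 22)/(9 + 0) = (√(-10) + 22)/9 = (I*√10 + 22)*(⅑) = (22 + I*√10)*(⅑) = 22/9 + I*√10/9 ≈ 2.4444 + 0.35136*I)
1/U(C) = 1/((22/9 + I*√10/9)²) = (22/9 + I*√10/9)⁻²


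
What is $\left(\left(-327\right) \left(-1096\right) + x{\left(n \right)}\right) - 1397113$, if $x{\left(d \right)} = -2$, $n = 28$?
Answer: $-1038723$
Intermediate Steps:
$\left(\left(-327\right) \left(-1096\right) + x{\left(n \right)}\right) - 1397113 = \left(\left(-327\right) \left(-1096\right) - 2\right) - 1397113 = \left(358392 - 2\right) - 1397113 = 358390 - 1397113 = -1038723$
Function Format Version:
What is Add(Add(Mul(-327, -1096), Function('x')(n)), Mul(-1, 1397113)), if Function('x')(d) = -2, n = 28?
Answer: -1038723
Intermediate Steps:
Add(Add(Mul(-327, -1096), Function('x')(n)), Mul(-1, 1397113)) = Add(Add(Mul(-327, -1096), -2), Mul(-1, 1397113)) = Add(Add(358392, -2), -1397113) = Add(358390, -1397113) = -1038723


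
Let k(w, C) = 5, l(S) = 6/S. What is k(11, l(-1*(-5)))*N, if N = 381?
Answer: 1905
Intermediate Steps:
k(11, l(-1*(-5)))*N = 5*381 = 1905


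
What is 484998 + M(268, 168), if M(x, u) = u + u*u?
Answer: 513390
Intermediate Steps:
M(x, u) = u + u²
484998 + M(268, 168) = 484998 + 168*(1 + 168) = 484998 + 168*169 = 484998 + 28392 = 513390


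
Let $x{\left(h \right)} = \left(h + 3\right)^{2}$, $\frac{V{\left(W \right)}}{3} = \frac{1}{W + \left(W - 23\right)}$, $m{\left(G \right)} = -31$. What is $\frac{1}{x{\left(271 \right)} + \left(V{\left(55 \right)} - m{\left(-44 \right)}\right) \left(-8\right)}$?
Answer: $\frac{29}{2170004} \approx 1.3364 \cdot 10^{-5}$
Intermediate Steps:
$V{\left(W \right)} = \frac{3}{-23 + 2 W}$ ($V{\left(W \right)} = \frac{3}{W + \left(W - 23\right)} = \frac{3}{W + \left(-23 + W\right)} = \frac{3}{-23 + 2 W}$)
$x{\left(h \right)} = \left(3 + h\right)^{2}$
$\frac{1}{x{\left(271 \right)} + \left(V{\left(55 \right)} - m{\left(-44 \right)}\right) \left(-8\right)} = \frac{1}{\left(3 + 271\right)^{2} + \left(\frac{3}{-23 + 2 \cdot 55} - -31\right) \left(-8\right)} = \frac{1}{274^{2} + \left(\frac{3}{-23 + 110} + 31\right) \left(-8\right)} = \frac{1}{75076 + \left(\frac{3}{87} + 31\right) \left(-8\right)} = \frac{1}{75076 + \left(3 \cdot \frac{1}{87} + 31\right) \left(-8\right)} = \frac{1}{75076 + \left(\frac{1}{29} + 31\right) \left(-8\right)} = \frac{1}{75076 + \frac{900}{29} \left(-8\right)} = \frac{1}{75076 - \frac{7200}{29}} = \frac{1}{\frac{2170004}{29}} = \frac{29}{2170004}$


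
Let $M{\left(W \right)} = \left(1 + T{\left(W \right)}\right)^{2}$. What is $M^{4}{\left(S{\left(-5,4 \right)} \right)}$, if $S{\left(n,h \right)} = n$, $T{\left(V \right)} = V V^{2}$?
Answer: $55895067029733376$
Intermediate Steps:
$T{\left(V \right)} = V^{3}$
$M{\left(W \right)} = \left(1 + W^{3}\right)^{2}$
$M^{4}{\left(S{\left(-5,4 \right)} \right)} = \left(\left(1 + \left(-5\right)^{3}\right)^{2}\right)^{4} = \left(\left(1 - 125\right)^{2}\right)^{4} = \left(\left(-124\right)^{2}\right)^{4} = 15376^{4} = 55895067029733376$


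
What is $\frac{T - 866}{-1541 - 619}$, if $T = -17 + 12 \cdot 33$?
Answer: $\frac{487}{2160} \approx 0.22546$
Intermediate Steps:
$T = 379$ ($T = -17 + 396 = 379$)
$\frac{T - 866}{-1541 - 619} = \frac{379 - 866}{-1541 - 619} = - \frac{487}{-2160} = \left(-487\right) \left(- \frac{1}{2160}\right) = \frac{487}{2160}$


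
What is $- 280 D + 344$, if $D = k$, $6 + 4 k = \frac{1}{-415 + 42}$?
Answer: $\frac{285042}{373} \approx 764.19$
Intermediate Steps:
$k = - \frac{2239}{1492}$ ($k = - \frac{3}{2} + \frac{1}{4 \left(-415 + 42\right)} = - \frac{3}{2} + \frac{1}{4 \left(-373\right)} = - \frac{3}{2} + \frac{1}{4} \left(- \frac{1}{373}\right) = - \frac{3}{2} - \frac{1}{1492} = - \frac{2239}{1492} \approx -1.5007$)
$D = - \frac{2239}{1492} \approx -1.5007$
$- 280 D + 344 = \left(-280\right) \left(- \frac{2239}{1492}\right) + 344 = \frac{156730}{373} + 344 = \frac{285042}{373}$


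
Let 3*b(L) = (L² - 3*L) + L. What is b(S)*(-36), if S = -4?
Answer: -288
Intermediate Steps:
b(L) = -2*L/3 + L²/3 (b(L) = ((L² - 3*L) + L)/3 = (L² - 2*L)/3 = -2*L/3 + L²/3)
b(S)*(-36) = ((⅓)*(-4)*(-2 - 4))*(-36) = ((⅓)*(-4)*(-6))*(-36) = 8*(-36) = -288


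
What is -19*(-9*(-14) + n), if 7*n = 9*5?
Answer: -17613/7 ≈ -2516.1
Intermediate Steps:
n = 45/7 (n = (9*5)/7 = (⅐)*45 = 45/7 ≈ 6.4286)
-19*(-9*(-14) + n) = -19*(-9*(-14) + 45/7) = -19*(126 + 45/7) = -19*927/7 = -17613/7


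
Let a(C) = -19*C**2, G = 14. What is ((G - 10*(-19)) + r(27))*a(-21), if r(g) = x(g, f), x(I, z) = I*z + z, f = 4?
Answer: -2647764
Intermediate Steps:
x(I, z) = z + I*z
r(g) = 4 + 4*g (r(g) = 4*(1 + g) = 4 + 4*g)
((G - 10*(-19)) + r(27))*a(-21) = ((14 - 10*(-19)) + (4 + 4*27))*(-19*(-21)**2) = ((14 + 190) + (4 + 108))*(-19*441) = (204 + 112)*(-8379) = 316*(-8379) = -2647764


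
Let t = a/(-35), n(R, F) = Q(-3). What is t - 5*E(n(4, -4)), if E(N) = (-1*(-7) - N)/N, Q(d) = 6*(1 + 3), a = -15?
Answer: 667/168 ≈ 3.9702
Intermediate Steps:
Q(d) = 24 (Q(d) = 6*4 = 24)
n(R, F) = 24
E(N) = (7 - N)/N
t = 3/7 (t = -15/(-35) = -15*(-1/35) = 3/7 ≈ 0.42857)
t - 5*E(n(4, -4)) = 3/7 - 5*(7 - 1*24)/24 = 3/7 - 5*(7 - 24)/24 = 3/7 - 5*(-17)/24 = 3/7 - 5*(-17/24) = 3/7 + 85/24 = 667/168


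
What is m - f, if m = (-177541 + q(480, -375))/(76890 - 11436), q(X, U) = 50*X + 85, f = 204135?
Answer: -2226934291/10909 ≈ -2.0414e+5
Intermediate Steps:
q(X, U) = 85 + 50*X
m = -25576/10909 (m = (-177541 + (85 + 50*480))/(76890 - 11436) = (-177541 + (85 + 24000))/65454 = (-177541 + 24085)*(1/65454) = -153456*1/65454 = -25576/10909 ≈ -2.3445)
m - f = -25576/10909 - 1*204135 = -25576/10909 - 204135 = -2226934291/10909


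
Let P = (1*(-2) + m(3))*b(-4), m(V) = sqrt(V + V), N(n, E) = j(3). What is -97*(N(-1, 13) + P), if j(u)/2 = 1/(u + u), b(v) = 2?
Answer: 1067/3 - 194*sqrt(6) ≈ -119.53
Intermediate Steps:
j(u) = 1/u (j(u) = 2/(u + u) = 2/((2*u)) = 2*(1/(2*u)) = 1/u)
N(n, E) = 1/3
m(V) = sqrt(2)*sqrt(V) (m(V) = sqrt(2*V) = sqrt(2)*sqrt(V))
P = -4 + 2*sqrt(6) (P = (1*(-2) + sqrt(2)*sqrt(3))*2 = (-2 + sqrt(6))*2 = -4 + 2*sqrt(6) ≈ 0.89898)
-97*(N(-1, 13) + P) = -97*(1/3 + (-4 + 2*sqrt(6))) = -97*(-11/3 + 2*sqrt(6)) = 1067/3 - 194*sqrt(6)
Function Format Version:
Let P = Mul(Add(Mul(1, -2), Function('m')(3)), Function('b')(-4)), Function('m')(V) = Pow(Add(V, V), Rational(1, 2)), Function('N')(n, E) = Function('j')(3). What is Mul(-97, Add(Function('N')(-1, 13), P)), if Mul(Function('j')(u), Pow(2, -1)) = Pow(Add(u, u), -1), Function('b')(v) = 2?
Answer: Add(Rational(1067, 3), Mul(-194, Pow(6, Rational(1, 2)))) ≈ -119.53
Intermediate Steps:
Function('j')(u) = Pow(u, -1) (Function('j')(u) = Mul(2, Pow(Add(u, u), -1)) = Mul(2, Pow(Mul(2, u), -1)) = Mul(2, Mul(Rational(1, 2), Pow(u, -1))) = Pow(u, -1))
Function('N')(n, E) = Rational(1, 3) (Function('N')(n, E) = Pow(3, -1) = Rational(1, 3))
Function('m')(V) = Mul(Pow(2, Rational(1, 2)), Pow(V, Rational(1, 2))) (Function('m')(V) = Pow(Mul(2, V), Rational(1, 2)) = Mul(Pow(2, Rational(1, 2)), Pow(V, Rational(1, 2))))
P = Add(-4, Mul(2, Pow(6, Rational(1, 2)))) (P = Mul(Add(Mul(1, -2), Mul(Pow(2, Rational(1, 2)), Pow(3, Rational(1, 2)))), 2) = Mul(Add(-2, Pow(6, Rational(1, 2))), 2) = Add(-4, Mul(2, Pow(6, Rational(1, 2)))) ≈ 0.89898)
Mul(-97, Add(Function('N')(-1, 13), P)) = Mul(-97, Add(Rational(1, 3), Add(-4, Mul(2, Pow(6, Rational(1, 2)))))) = Mul(-97, Add(Rational(-11, 3), Mul(2, Pow(6, Rational(1, 2))))) = Add(Rational(1067, 3), Mul(-194, Pow(6, Rational(1, 2))))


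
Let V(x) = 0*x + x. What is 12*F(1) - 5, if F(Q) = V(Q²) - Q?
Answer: -5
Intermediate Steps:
V(x) = x (V(x) = 0 + x = x)
F(Q) = Q² - Q
12*F(1) - 5 = 12*(1*(-1 + 1)) - 5 = 12*(1*0) - 5 = 12*0 - 5 = 0 - 5 = -5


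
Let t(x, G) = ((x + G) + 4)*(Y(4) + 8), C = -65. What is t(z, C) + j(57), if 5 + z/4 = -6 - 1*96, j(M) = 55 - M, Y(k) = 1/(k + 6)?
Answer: -39629/10 ≈ -3962.9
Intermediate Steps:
Y(k) = 1/(6 + k)
z = -428 (z = -20 + 4*(-6 - 1*96) = -20 + 4*(-6 - 96) = -20 + 4*(-102) = -20 - 408 = -428)
t(x, G) = 162/5 + 81*G/10 + 81*x/10 (t(x, G) = ((x + G) + 4)*(1/(6 + 4) + 8) = ((G + x) + 4)*(1/10 + 8) = (4 + G + x)*(⅒ + 8) = (4 + G + x)*(81/10) = 162/5 + 81*G/10 + 81*x/10)
t(z, C) + j(57) = (162/5 + (81/10)*(-65) + (81/10)*(-428)) + (55 - 1*57) = (162/5 - 1053/2 - 17334/5) + (55 - 57) = -39609/10 - 2 = -39629/10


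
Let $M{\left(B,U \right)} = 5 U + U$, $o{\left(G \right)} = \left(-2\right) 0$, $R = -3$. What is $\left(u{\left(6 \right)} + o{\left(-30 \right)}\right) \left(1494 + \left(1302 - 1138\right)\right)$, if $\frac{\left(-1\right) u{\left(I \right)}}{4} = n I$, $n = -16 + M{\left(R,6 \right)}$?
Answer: $-795840$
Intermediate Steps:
$o{\left(G \right)} = 0$
$M{\left(B,U \right)} = 6 U$
$n = 20$ ($n = -16 + 6 \cdot 6 = -16 + 36 = 20$)
$u{\left(I \right)} = - 80 I$ ($u{\left(I \right)} = - 4 \cdot 20 I = - 80 I$)
$\left(u{\left(6 \right)} + o{\left(-30 \right)}\right) \left(1494 + \left(1302 - 1138\right)\right) = \left(\left(-80\right) 6 + 0\right) \left(1494 + \left(1302 - 1138\right)\right) = \left(-480 + 0\right) \left(1494 + \left(1302 - 1138\right)\right) = - 480 \left(1494 + 164\right) = \left(-480\right) 1658 = -795840$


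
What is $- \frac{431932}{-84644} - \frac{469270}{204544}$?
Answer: $\frac{6078526141}{2164177792} \approx 2.8087$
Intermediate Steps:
$- \frac{431932}{-84644} - \frac{469270}{204544} = \left(-431932\right) \left(- \frac{1}{84644}\right) - \frac{234635}{102272} = \frac{107983}{21161} - \frac{234635}{102272} = \frac{6078526141}{2164177792}$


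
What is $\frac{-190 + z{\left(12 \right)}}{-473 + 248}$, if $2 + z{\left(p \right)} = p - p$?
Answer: $\frac{64}{75} \approx 0.85333$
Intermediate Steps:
$z{\left(p \right)} = -2$ ($z{\left(p \right)} = -2 + \left(p - p\right) = -2 + 0 = -2$)
$\frac{-190 + z{\left(12 \right)}}{-473 + 248} = \frac{-190 - 2}{-473 + 248} = - \frac{192}{-225} = \left(-192\right) \left(- \frac{1}{225}\right) = \frac{64}{75}$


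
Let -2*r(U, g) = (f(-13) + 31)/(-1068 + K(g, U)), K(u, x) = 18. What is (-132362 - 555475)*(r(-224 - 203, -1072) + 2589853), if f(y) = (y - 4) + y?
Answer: -1246977702801979/700 ≈ -1.7814e+12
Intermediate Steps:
f(y) = -4 + 2*y (f(y) = (-4 + y) + y = -4 + 2*y)
r(U, g) = 1/2100 (r(U, g) = -((-4 + 2*(-13)) + 31)/(2*(-1068 + 18)) = -((-4 - 26) + 31)/(2*(-1050)) = -(-30 + 31)*(-1)/(2*1050) = -(-1)/(2*1050) = -1/2*(-1/1050) = 1/2100)
(-132362 - 555475)*(r(-224 - 203, -1072) + 2589853) = (-132362 - 555475)*(1/2100 + 2589853) = -687837*5438691301/2100 = -1246977702801979/700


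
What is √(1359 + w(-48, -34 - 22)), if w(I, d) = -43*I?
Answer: √3423 ≈ 58.506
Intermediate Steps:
√(1359 + w(-48, -34 - 22)) = √(1359 - 43*(-48)) = √(1359 + 2064) = √3423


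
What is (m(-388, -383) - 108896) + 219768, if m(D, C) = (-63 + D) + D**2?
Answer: 260965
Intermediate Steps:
m(D, C) = -63 + D + D**2
(m(-388, -383) - 108896) + 219768 = ((-63 - 388 + (-388)**2) - 108896) + 219768 = ((-63 - 388 + 150544) - 108896) + 219768 = (150093 - 108896) + 219768 = 41197 + 219768 = 260965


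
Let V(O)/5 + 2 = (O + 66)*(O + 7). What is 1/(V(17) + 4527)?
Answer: 1/14477 ≈ 6.9075e-5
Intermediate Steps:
V(O) = -10 + 5*(7 + O)*(66 + O) (V(O) = -10 + 5*((O + 66)*(O + 7)) = -10 + 5*((66 + O)*(7 + O)) = -10 + 5*((7 + O)*(66 + O)) = -10 + 5*(7 + O)*(66 + O))
1/(V(17) + 4527) = 1/((2300 + 5*17² + 365*17) + 4527) = 1/((2300 + 5*289 + 6205) + 4527) = 1/((2300 + 1445 + 6205) + 4527) = 1/(9950 + 4527) = 1/14477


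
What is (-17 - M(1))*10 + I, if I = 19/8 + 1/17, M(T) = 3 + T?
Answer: -28229/136 ≈ -207.57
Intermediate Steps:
I = 331/136 (I = 19*(⅛) + 1*(1/17) = 19/8 + 1/17 = 331/136 ≈ 2.4338)
(-17 - M(1))*10 + I = (-17 - (3 + 1))*10 + 331/136 = (-17 - 1*4)*10 + 331/136 = (-17 - 4)*10 + 331/136 = -21*10 + 331/136 = -210 + 331/136 = -28229/136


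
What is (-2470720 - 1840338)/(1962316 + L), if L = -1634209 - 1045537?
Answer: 2155529/358715 ≈ 6.0090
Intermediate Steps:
L = -2679746
(-2470720 - 1840338)/(1962316 + L) = (-2470720 - 1840338)/(1962316 - 2679746) = -4311058/(-717430) = -4311058*(-1/717430) = 2155529/358715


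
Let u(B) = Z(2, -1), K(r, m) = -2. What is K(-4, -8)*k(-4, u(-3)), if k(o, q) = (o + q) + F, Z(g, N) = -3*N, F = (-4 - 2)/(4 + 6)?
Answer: 16/5 ≈ 3.2000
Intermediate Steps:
F = -⅗ (F = -6/10 = -6*⅒ = -⅗ ≈ -0.60000)
u(B) = 3 (u(B) = -3*(-1) = 3)
k(o, q) = -⅗ + o + q (k(o, q) = (o + q) - ⅗ = -⅗ + o + q)
K(-4, -8)*k(-4, u(-3)) = -2*(-⅗ - 4 + 3) = -2*(-8/5) = 16/5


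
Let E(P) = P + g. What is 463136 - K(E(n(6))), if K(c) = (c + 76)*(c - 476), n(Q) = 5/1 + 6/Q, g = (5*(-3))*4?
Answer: 474796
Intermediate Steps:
g = -60 (g = -15*4 = -60)
n(Q) = 5 + 6/Q (n(Q) = 5*1 + 6/Q = 5 + 6/Q)
E(P) = -60 + P (E(P) = P - 60 = -60 + P)
K(c) = (-476 + c)*(76 + c) (K(c) = (76 + c)*(-476 + c) = (-476 + c)*(76 + c))
463136 - K(E(n(6))) = 463136 - (-36176 + (-60 + (5 + 6/6))² - 400*(-60 + (5 + 6/6))) = 463136 - (-36176 + (-60 + (5 + 6*(⅙)))² - 400*(-60 + (5 + 6*(⅙)))) = 463136 - (-36176 + (-60 + (5 + 1))² - 400*(-60 + (5 + 1))) = 463136 - (-36176 + (-60 + 6)² - 400*(-60 + 6)) = 463136 - (-36176 + (-54)² - 400*(-54)) = 463136 - (-36176 + 2916 + 21600) = 463136 - 1*(-11660) = 463136 + 11660 = 474796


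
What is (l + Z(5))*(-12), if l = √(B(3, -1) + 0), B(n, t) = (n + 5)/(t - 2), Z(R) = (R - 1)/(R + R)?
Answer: -24/5 - 8*I*√6 ≈ -4.8 - 19.596*I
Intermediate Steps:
Z(R) = (-1 + R)/(2*R) (Z(R) = (-1 + R)/((2*R)) = (-1 + R)*(1/(2*R)) = (-1 + R)/(2*R))
B(n, t) = (5 + n)/(-2 + t)
l = 2*I*√6/3 (l = √((5 + 3)/(-2 - 1) + 0) = √(8/(-3) + 0) = √(-⅓*8 + 0) = √(-8/3 + 0) = √(-8/3) = 2*I*√6/3 ≈ 1.633*I)
(l + Z(5))*(-12) = (2*I*√6/3 + (½)*(-1 + 5)/5)*(-12) = (2*I*√6/3 + (½)*(⅕)*4)*(-12) = (2*I*√6/3 + ⅖)*(-12) = (⅖ + 2*I*√6/3)*(-12) = -24/5 - 8*I*√6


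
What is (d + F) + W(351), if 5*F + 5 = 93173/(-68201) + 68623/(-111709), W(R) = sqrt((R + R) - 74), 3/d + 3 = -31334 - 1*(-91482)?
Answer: -639700383778798/458224637038805 + 2*sqrt(157) ≈ 23.664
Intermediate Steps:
d = 3/60145 (d = 3/(-3 + (-31334 - 1*(-91482))) = 3/(-3 + (-31334 + 91482)) = 3/(-3 + 60148) = 3/60145 ≈ 4.9879e-5)
W(R) = sqrt(-74 + 2*R) (W(R) = sqrt(2*R - 74) = sqrt(-74 + 2*R))
F = -10636349485/7618665509 (F = -1 + (93173/(-68201) + 68623/(-111709))/5 = -1 + (93173*(-1/68201) + 68623*(-1/111709))/5 = -1 + (-93173/68201 - 68623/111709)/5 = -1 + (1/5)*(-15088419880/7618665509) = -1 - 3017683976/7618665509 = -10636349485/7618665509 ≈ -1.3961)
(d + F) + W(351) = (3/60145 - 10636349485/7618665509) + sqrt(-74 + 2*351) = -639700383778798/458224637038805 + sqrt(-74 + 702) = -639700383778798/458224637038805 + sqrt(628) = -639700383778798/458224637038805 + 2*sqrt(157)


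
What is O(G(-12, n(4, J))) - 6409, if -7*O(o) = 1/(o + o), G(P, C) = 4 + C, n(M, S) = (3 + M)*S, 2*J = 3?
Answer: -1301028/203 ≈ -6409.0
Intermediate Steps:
J = 3/2 (J = (½)*3 = 3/2 ≈ 1.5000)
n(M, S) = S*(3 + M)
O(o) = -1/(14*o) (O(o) = -1/(7*(o + o)) = -1/(2*o)/7 = -1/(14*o))
O(G(-12, n(4, J))) - 6409 = -1/(14*(4 + 3*(3 + 4)/2)) - 6409 = -1/(14*(4 + (3/2)*7)) - 6409 = -1/(14*(4 + 21/2)) - 6409 = -1/(14*29/2) - 6409 = -1/14*2/29 - 6409 = -1/203 - 6409 = -1301028/203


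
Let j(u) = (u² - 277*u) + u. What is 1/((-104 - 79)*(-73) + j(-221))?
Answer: 1/123196 ≈ 8.1171e-6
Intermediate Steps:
j(u) = u² - 276*u
1/((-104 - 79)*(-73) + j(-221)) = 1/((-104 - 79)*(-73) - 221*(-276 - 221)) = 1/(-183*(-73) - 221*(-497)) = 1/(13359 + 109837) = 1/123196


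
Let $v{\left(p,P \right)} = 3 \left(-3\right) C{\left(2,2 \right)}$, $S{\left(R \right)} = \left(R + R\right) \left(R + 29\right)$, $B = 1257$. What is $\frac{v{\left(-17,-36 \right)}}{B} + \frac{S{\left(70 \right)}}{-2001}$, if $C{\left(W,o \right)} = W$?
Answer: $- \frac{1939782}{279473} \approx -6.9409$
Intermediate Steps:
$S{\left(R \right)} = 2 R \left(29 + R\right)$
$v{\left(p,P \right)} = -18$ ($v{\left(p,P \right)} = 3 \left(-3\right) 2 = \left(-9\right) 2 = -18$)
$\frac{v{\left(-17,-36 \right)}}{B} + \frac{S{\left(70 \right)}}{-2001} = - \frac{18}{1257} + \frac{2 \cdot 70 \left(29 + 70\right)}{-2001} = \left(-18\right) \frac{1}{1257} + 2 \cdot 70 \cdot 99 \left(- \frac{1}{2001}\right) = - \frac{6}{419} + 13860 \left(- \frac{1}{2001}\right) = - \frac{6}{419} - \frac{4620}{667} = - \frac{1939782}{279473}$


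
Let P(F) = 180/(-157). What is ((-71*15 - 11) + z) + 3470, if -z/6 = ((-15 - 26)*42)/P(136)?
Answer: -33089/5 ≈ -6617.8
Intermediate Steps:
P(F) = -180/157 (P(F) = 180*(-1/157) = -180/157)
z = -45059/5 (z = -6*(-15 - 26)*42/(-180/157) = -6*(-41*42)*(-157)/180 = -(-10332)*(-157)/180 = -6*45059/30 = -45059/5 ≈ -9011.8)
((-71*15 - 11) + z) + 3470 = ((-71*15 - 11) - 45059/5) + 3470 = ((-1065 - 11) - 45059/5) + 3470 = (-1076 - 45059/5) + 3470 = -50439/5 + 3470 = -33089/5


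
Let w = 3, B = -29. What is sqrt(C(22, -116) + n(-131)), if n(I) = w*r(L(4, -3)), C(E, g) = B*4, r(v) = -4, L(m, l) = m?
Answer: 8*I*sqrt(2) ≈ 11.314*I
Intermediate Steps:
C(E, g) = -116 (C(E, g) = -29*4 = -116)
n(I) = -12 (n(I) = 3*(-4) = -12)
sqrt(C(22, -116) + n(-131)) = sqrt(-116 - 12) = sqrt(-128) = 8*I*sqrt(2)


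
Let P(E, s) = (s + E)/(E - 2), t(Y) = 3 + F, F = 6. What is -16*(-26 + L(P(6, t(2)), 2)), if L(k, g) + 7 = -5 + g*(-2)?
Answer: 672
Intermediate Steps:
t(Y) = 9 (t(Y) = 3 + 6 = 9)
P(E, s) = (E + s)/(-2 + E)
L(k, g) = -12 - 2*g (L(k, g) = -7 + (-5 + g*(-2)) = -7 + (-5 - 2*g) = -12 - 2*g)
-16*(-26 + L(P(6, t(2)), 2)) = -16*(-26 + (-12 - 2*2)) = -16*(-26 + (-12 - 4)) = -16*(-26 - 16) = -16*(-42) = 672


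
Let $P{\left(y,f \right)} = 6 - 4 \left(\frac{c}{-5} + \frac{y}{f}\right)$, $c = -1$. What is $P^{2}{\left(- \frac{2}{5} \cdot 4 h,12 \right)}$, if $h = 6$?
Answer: $\frac{1764}{25} \approx 70.56$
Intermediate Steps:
$P{\left(y,f \right)} = \frac{26}{5} - \frac{4 y}{f}$ ($P{\left(y,f \right)} = 6 - 4 \left(- \frac{1}{-5} + \frac{y}{f}\right) = 6 - 4 \left(\left(-1\right) \left(- \frac{1}{5}\right) + \frac{y}{f}\right) = 6 - 4 \left(\frac{1}{5} + \frac{y}{f}\right) = 6 - \left(\frac{4}{5} + \frac{4 y}{f}\right) = \frac{26}{5} - \frac{4 y}{f}$)
$P^{2}{\left(- \frac{2}{5} \cdot 4 h,12 \right)} = \left(\frac{26}{5} - \frac{4 - \frac{2}{5} \cdot 4 \cdot 6}{12}\right)^{2} = \left(\frac{26}{5} - 4 \left(-2\right) \frac{1}{5} \cdot 24 \cdot \frac{1}{12}\right)^{2} = \left(\frac{26}{5} - 4 \left(\left(- \frac{2}{5}\right) 24\right) \frac{1}{12}\right)^{2} = \left(\frac{26}{5} - \left(- \frac{192}{5}\right) \frac{1}{12}\right)^{2} = \left(\frac{26}{5} + \frac{16}{5}\right)^{2} = \left(\frac{42}{5}\right)^{2} = \frac{1764}{25}$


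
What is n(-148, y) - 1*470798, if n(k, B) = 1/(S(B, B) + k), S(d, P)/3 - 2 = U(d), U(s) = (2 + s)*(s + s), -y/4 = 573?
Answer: -14826341426523/31491938 ≈ -4.7080e+5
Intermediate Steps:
y = -2292 (y = -4*573 = -2292)
U(s) = 2*s*(2 + s) (U(s) = (2 + s)*(2*s) = 2*s*(2 + s))
S(d, P) = 6 + 6*d*(2 + d) (S(d, P) = 6 + 3*(2*d*(2 + d)) = 6 + 6*d*(2 + d))
n(k, B) = 1/(6 + k + 6*B*(2 + B)) (n(k, B) = 1/((6 + 6*B*(2 + B)) + k) = 1/(6 + k + 6*B*(2 + B)))
n(-148, y) - 1*470798 = 1/(6 - 148 + 6*(-2292)*(2 - 2292)) - 1*470798 = 1/(6 - 148 + 6*(-2292)*(-2290)) - 470798 = 1/(6 - 148 + 31492080) - 470798 = 1/31491938 - 470798 = -14826341426523/31491938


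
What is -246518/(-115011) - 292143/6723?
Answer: -1183048817/28637739 ≈ -41.311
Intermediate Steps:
-246518/(-115011) - 292143/6723 = -246518*(-1/115011) - 292143*1/6723 = 246518/115011 - 97381/2241 = -1183048817/28637739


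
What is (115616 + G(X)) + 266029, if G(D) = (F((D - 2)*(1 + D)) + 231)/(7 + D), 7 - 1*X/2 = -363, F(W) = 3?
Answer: 31676561/83 ≈ 3.8165e+5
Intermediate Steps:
X = 740 (X = 14 - 2*(-363) = 14 + 726 = 740)
G(D) = 234/(7 + D) (G(D) = (3 + 231)/(7 + D) = 234/(7 + D))
(115616 + G(X)) + 266029 = (115616 + 234/(7 + 740)) + 266029 = (115616 + 234/747) + 266029 = (115616 + 234*(1/747)) + 266029 = (115616 + 26/83) + 266029 = 9596154/83 + 266029 = 31676561/83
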